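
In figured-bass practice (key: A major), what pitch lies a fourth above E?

A

Counting 3 letter steps above E lands on A; in A major, that letter is A.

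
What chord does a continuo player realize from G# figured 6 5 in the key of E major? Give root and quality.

The figures 6 5 indicate a seventh chord in first inversion.
In first inversion the root lies a sixth above the bass: a sixth above G# in E major is E.
The chord tones are G#, B, D#, E, giving E major seventh.

E major seventh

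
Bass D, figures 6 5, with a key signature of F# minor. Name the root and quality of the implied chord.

The figures 6 5 indicate a seventh chord in first inversion.
In first inversion the root lies a sixth above the bass: a sixth above D in F# minor is B.
The chord tones are D, F#, A, B, giving B minor seventh.

B minor seventh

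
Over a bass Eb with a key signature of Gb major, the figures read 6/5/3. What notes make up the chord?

Eb, Gb, Bb, Cb

A third above Eb in this key is Gb.
A fifth above Eb in this key is Bb.
A sixth above Eb in this key is Cb.
Together with the bass Eb, this spells Cb major seventh in first inversion.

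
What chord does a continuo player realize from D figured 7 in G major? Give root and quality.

D dominant seventh

The figures 7 indicate a seventh chord in root position.
In root position the bass is the root, so the root is D.
The chord tones are D, F#, A, C, giving D dominant seventh.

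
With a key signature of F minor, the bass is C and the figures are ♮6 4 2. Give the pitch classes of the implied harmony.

C, Db, F, A

A second above C in this key is Db.
A fourth above C in this key is F.
A sixth above C in this key is Ab, made natural (A) by the ♮ figure.
Together with the bass C, this spells Db augmented major seventh in third inversion.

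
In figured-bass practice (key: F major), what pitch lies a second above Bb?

C

Counting 1 letter step above Bb lands on C; in F major, that letter is C.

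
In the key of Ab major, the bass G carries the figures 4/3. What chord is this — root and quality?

C minor seventh

The figures 4/3 indicate a seventh chord in second inversion.
In second inversion the root lies a fourth above the bass: a fourth above G in Ab major is C.
The chord tones are G, Bb, C, Eb, giving C minor seventh.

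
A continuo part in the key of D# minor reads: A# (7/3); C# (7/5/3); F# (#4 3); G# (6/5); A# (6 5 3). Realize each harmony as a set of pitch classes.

A#, C#, E#, G# | C#, E#, G#, B | F#, A#, B#, D# | G#, B, D#, E# | A#, C#, E#, F#

A# (7/5/3): A#, C#, E#, G#.
C# (7/5/3): C#, E#, G#, B.
F# (6/#4/3): F#, A#, B#, D#.
G# (6/5/3): G#, B, D#, E#.
A# (6/5/3): A#, C#, E#, F#.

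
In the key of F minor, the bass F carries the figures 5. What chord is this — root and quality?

The figures 5 indicate a triad in root position.
In root position the bass is the root, so the root is F.
The chord tones are F, Ab, C, giving F minor.

F minor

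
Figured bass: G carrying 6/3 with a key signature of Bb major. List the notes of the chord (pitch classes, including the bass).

G, Bb, Eb

A third above G in this key is Bb.
A sixth above G in this key is Eb.
Together with the bass G, this spells Eb major in first inversion.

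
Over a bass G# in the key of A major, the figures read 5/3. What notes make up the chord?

A third above G# in this key is B.
A fifth above G# in this key is D.
Together with the bass G#, this spells G# diminished in root position.

G#, B, D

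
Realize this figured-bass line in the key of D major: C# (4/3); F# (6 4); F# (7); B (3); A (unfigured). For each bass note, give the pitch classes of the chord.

C#, E, F#, A | F#, B, D | F#, A, C#, E | B, D, F# | A, C#, E

C# (6/4/3): C#, E, F#, A.
F# (6/4): F#, B, D.
F# (7/5/3): F#, A, C#, E.
B (5/3): B, D, F#.
A (5/3): A, C#, E.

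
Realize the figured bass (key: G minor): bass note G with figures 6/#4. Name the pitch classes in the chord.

A fourth above G in this key is C, raised to C# by the sharp.
A sixth above G in this key is Eb.

G, C#, Eb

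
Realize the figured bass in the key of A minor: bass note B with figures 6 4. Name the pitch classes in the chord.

A fourth above B in this key is E.
A sixth above B in this key is G.
Together with the bass B, this spells E minor in second inversion.

B, E, G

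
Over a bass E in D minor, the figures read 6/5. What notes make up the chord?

E, G, Bb, C

The written figures 6/5 are shorthand for 6/5/3: the 3 is implied.
A third above E in this key is G.
A fifth above E in this key is Bb.
A sixth above E in this key is C.
Together with the bass E, this spells C dominant seventh in first inversion.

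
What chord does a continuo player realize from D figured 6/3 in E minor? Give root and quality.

The figures 6/3 indicate a triad in first inversion.
In first inversion the root lies a sixth above the bass: a sixth above D in E minor is B.
The chord tones are D, F#, B, giving B minor.

B minor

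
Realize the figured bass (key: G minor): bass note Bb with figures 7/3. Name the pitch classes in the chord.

Bb, D, F, A

The written figures 7/3 are shorthand for 7/5/3: the 5 is implied.
A third above Bb in this key is D.
A fifth above Bb in this key is F.
A seventh above Bb in this key is A.
Together with the bass Bb, this spells Bb major seventh in root position.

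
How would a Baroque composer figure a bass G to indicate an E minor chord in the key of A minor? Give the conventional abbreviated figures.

G is the third of E minor, so the chord is in first inversion.
A triad in first inversion is figured 6/3, conventionally abbreviated 6.

6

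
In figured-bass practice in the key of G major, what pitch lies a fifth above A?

Counting 4 letter steps above A lands on E; in G major, that letter is E.

E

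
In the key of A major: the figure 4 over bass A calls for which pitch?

Counting 3 letter steps above A lands on D; in A major, that letter is D.

D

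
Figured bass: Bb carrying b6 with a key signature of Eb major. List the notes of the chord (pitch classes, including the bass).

The written figures b6 are shorthand for 6/3: the 3 is implied.
A third above Bb in this key is D.
A sixth above Bb in this key is G, lowered to Gb by the flat.
Together with the bass Bb, this spells Gb augmented in first inversion.

Bb, D, Gb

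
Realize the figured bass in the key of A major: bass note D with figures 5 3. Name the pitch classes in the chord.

D, F#, A

A third above D in this key is F#.
A fifth above D in this key is A.
Together with the bass D, this spells D major in root position.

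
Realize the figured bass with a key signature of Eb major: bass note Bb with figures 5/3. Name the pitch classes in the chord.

Bb, D, F

A third above Bb in this key is D.
A fifth above Bb in this key is F.
Together with the bass Bb, this spells Bb major in root position.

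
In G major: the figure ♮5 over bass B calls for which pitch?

Counting 4 letter steps above B lands on F; in G major, that letter is F#.
The ♮5 figure makes it natural, giving F.

F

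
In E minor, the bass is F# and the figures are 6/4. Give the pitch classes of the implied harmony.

F#, B, D

A fourth above F# in this key is B.
A sixth above F# in this key is D.
Together with the bass F#, this spells B minor in second inversion.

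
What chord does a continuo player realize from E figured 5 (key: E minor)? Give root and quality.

The figures 5 indicate a triad in root position.
In root position the bass is the root, so the root is E.
The chord tones are E, G, B, giving E minor.

E minor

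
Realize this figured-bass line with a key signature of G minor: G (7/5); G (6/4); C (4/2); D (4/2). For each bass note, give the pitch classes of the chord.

G, Bb, D, F | G, C, Eb | C, D, F, A | D, Eb, G, Bb

G (7/5/3): G, Bb, D, F.
G (6/4): G, C, Eb.
C (6/4/2): C, D, F, A.
D (6/4/2): D, Eb, G, Bb.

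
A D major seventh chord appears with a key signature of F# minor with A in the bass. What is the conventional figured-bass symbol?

4/3

A is the fifth of D major seventh, so the chord is in second inversion.
A seventh chord in second inversion is figured 6/4/3, conventionally abbreviated 4/3.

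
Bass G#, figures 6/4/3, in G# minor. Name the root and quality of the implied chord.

C# minor seventh

The figures 6/4/3 indicate a seventh chord in second inversion.
In second inversion the root lies a fourth above the bass: a fourth above G# in G# minor is C#.
The chord tones are G#, B, C#, E, giving C# minor seventh.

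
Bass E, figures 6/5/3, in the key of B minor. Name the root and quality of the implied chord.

C# half-diminished seventh

The figures 6/5/3 indicate a seventh chord in first inversion.
In first inversion the root lies a sixth above the bass: a sixth above E in B minor is C#.
The chord tones are E, G, B, C#, giving C# half-diminished seventh.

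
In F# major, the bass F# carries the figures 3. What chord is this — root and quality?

The figures 3 indicate a triad in root position.
In root position the bass is the root, so the root is F#.
The chord tones are F#, A#, C#, giving F# major.

F# major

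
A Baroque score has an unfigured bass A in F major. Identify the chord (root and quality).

A minor

An unfigured bass indicates a triad in root position.
In root position the bass is the root, so the root is A.
The chord tones are A, C, E, giving A minor.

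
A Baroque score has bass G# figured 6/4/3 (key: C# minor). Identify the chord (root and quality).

The figures 6/4/3 indicate a seventh chord in second inversion.
In second inversion the root lies a fourth above the bass: a fourth above G# in C# minor is C#.
The chord tones are G#, B, C#, E, giving C# minor seventh.

C# minor seventh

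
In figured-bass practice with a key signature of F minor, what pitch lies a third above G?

Bb

Counting 2 letter steps above G lands on B; in F minor, that letter is Bb.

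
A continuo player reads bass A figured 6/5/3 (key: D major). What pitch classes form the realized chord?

A, C#, E, F#

A third above A in this key is C#.
A fifth above A in this key is E.
A sixth above A in this key is F#.
Together with the bass A, this spells F# minor seventh in first inversion.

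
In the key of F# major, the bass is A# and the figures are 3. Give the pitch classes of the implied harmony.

The written figures 3 are shorthand for 5/3: the 5 is implied.
A third above A# in this key is C#.
A fifth above A# in this key is E#.
Together with the bass A#, this spells A# minor in root position.

A#, C#, E#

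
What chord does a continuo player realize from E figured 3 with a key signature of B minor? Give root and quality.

The figures 3 indicate a triad in root position.
In root position the bass is the root, so the root is E.
The chord tones are E, G, B, giving E minor.

E minor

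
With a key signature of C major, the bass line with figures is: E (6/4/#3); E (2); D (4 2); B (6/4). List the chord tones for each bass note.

E, G#, A, C | E, F, A, C | D, E, G, B | B, E, G

E (6/4/#3): E, G#, A, C.
E (6/4/2): E, F, A, C.
D (6/4/2): D, E, G, B.
B (6/4): B, E, G.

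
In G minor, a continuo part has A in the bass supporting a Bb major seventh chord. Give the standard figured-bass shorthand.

A is the seventh of Bb major seventh, so the chord is in third inversion.
A seventh chord in third inversion is figured 6/4/2, conventionally abbreviated 4/2.

4/2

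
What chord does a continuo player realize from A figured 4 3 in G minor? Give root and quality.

The figures 4 3 indicate a seventh chord in second inversion.
In second inversion the root lies a fourth above the bass: a fourth above A in G minor is D.
The chord tones are A, C, D, F, giving D minor seventh.

D minor seventh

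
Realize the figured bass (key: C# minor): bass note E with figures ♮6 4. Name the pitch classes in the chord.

E, A, C

A fourth above E in this key is A.
A sixth above E in this key is C#, made natural (C) by the ♮ figure.
Together with the bass E, this spells A minor in second inversion.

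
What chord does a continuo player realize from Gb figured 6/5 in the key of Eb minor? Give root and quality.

The figures 6/5 indicate a seventh chord in first inversion.
In first inversion the root lies a sixth above the bass: a sixth above Gb in Eb minor is Eb.
The chord tones are Gb, Bb, Db, Eb, giving Eb minor seventh.

Eb minor seventh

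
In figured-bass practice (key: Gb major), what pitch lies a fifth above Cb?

Gb

Counting 4 letter steps above Cb lands on G; in Gb major, that letter is Gb.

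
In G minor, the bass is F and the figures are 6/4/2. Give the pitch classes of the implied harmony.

A second above F in this key is G.
A fourth above F in this key is Bb.
A sixth above F in this key is D.
Together with the bass F, this spells G minor seventh in third inversion.

F, G, Bb, D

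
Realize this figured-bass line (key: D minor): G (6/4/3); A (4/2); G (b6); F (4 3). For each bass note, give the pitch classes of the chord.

G, Bb, C, E | A, Bb, D, F | G, Bb, Eb | F, A, Bb, D

G (6/4/3): G, Bb, C, E.
A (6/4/2): A, Bb, D, F.
G (b6/3): G, Bb, Eb.
F (6/4/3): F, A, Bb, D.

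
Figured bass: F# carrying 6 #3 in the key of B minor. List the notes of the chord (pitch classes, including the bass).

A third above F# in this key is A, raised to A# by the sharp.
A sixth above F# in this key is D.
Together with the bass F#, this spells D augmented in first inversion.

F#, A#, D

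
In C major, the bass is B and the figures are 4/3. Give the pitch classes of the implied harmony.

B, D, E, G

The written figures 4/3 are shorthand for 6/4/3: the 6 is implied.
A third above B in this key is D.
A fourth above B in this key is E.
A sixth above B in this key is G.
Together with the bass B, this spells E minor seventh in second inversion.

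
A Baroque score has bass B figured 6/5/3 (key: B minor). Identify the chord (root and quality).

The figures 6/5/3 indicate a seventh chord in first inversion.
In first inversion the root lies a sixth above the bass: a sixth above B in B minor is G.
The chord tones are B, D, F#, G, giving G major seventh.

G major seventh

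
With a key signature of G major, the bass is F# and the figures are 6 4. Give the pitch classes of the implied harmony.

A fourth above F# in this key is B.
A sixth above F# in this key is D.
Together with the bass F#, this spells B minor in second inversion.

F#, B, D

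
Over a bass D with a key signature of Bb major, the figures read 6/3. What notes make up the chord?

A third above D in this key is F.
A sixth above D in this key is Bb.
Together with the bass D, this spells Bb major in first inversion.

D, F, Bb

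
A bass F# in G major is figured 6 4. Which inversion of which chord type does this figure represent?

triad, second inversion

Intervals of 6/4 above the bass form a triad; the bass is the fifth, so this is second inversion.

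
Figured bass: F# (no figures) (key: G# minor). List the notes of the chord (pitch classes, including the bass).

An unfigured bass implies 5/3.
A third above F# in this key is A#.
A fifth above F# in this key is C#.
Together with the bass F#, this spells F# major in root position.

F#, A#, C#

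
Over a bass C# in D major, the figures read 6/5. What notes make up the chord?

C#, E, G, A

The written figures 6/5 are shorthand for 6/5/3: the 3 is implied.
A third above C# in this key is E.
A fifth above C# in this key is G.
A sixth above C# in this key is A.
Together with the bass C#, this spells A dominant seventh in first inversion.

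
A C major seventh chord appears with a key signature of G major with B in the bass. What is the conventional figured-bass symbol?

B is the seventh of C major seventh, so the chord is in third inversion.
A seventh chord in third inversion is figured 6/4/2, conventionally abbreviated 4/2.

4/2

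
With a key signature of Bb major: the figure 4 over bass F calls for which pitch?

Counting 3 letter steps above F lands on B; in Bb major, that letter is Bb.

Bb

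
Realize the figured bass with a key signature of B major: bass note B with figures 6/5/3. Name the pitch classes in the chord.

A third above B in this key is D#.
A fifth above B in this key is F#.
A sixth above B in this key is G#.
Together with the bass B, this spells G# minor seventh in first inversion.

B, D#, F#, G#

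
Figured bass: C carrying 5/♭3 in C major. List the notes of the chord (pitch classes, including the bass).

A third above C in this key is E, lowered to Eb by the flat.
A fifth above C in this key is G.
Together with the bass C, this spells C minor in root position.

C, Eb, G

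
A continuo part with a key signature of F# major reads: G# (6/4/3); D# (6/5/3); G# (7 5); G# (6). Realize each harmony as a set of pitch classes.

G#, B, C#, E# | D#, F#, A#, B | G#, B, D#, F# | G#, B, E#

G# (6/4/3): G#, B, C#, E#.
D# (6/5/3): D#, F#, A#, B.
G# (7/5/3): G#, B, D#, F#.
G# (6/3): G#, B, E#.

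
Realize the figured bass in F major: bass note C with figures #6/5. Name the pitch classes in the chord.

C, E, G, A#

The written figures #6/5 are shorthand for 6/5/3: the 3 is implied.
A third above C in this key is E.
A fifth above C in this key is G.
A sixth above C in this key is A, raised to A# by the sharp.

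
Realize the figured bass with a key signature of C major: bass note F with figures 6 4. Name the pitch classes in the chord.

F, B, D

A fourth above F in this key is B.
A sixth above F in this key is D.
Together with the bass F, this spells B diminished in second inversion.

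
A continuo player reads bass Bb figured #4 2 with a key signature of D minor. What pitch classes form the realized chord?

Bb, C, E#, G

The written figures #4 2 are shorthand for 6/4/2: the 6 is implied.
A second above Bb in this key is C.
A fourth above Bb in this key is E, raised to E# by the sharp.
A sixth above Bb in this key is G.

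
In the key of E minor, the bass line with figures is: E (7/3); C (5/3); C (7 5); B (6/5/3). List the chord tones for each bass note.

E (7/5/3): E, G, B, D.
C (5/3): C, E, G.
C (7/5/3): C, E, G, B.
B (6/5/3): B, D, F#, G.

E, G, B, D | C, E, G | C, E, G, B | B, D, F#, G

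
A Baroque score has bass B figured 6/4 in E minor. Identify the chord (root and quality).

E minor

The figures 6/4 indicate a triad in second inversion.
In second inversion the root lies a fourth above the bass: a fourth above B in E minor is E.
The chord tones are B, E, G, giving E minor.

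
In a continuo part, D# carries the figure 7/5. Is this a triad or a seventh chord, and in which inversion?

seventh chord, root position

7/5 is shorthand for 7/5/3.
Intervals of 7/5/3 above the bass form a seventh chord; the bass is the root, so this is root position.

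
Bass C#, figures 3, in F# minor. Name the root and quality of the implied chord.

The figures 3 indicate a triad in root position.
In root position the bass is the root, so the root is C#.
The chord tones are C#, E, G#, giving C# minor.

C# minor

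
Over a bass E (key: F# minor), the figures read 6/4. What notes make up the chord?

E, A, C#

A fourth above E in this key is A.
A sixth above E in this key is C#.
Together with the bass E, this spells A major in second inversion.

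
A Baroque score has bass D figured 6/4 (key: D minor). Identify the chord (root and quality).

The figures 6/4 indicate a triad in second inversion.
In second inversion the root lies a fourth above the bass: a fourth above D in D minor is G.
The chord tones are D, G, Bb, giving G minor.

G minor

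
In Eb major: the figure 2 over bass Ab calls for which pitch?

Bb

Counting 1 letter step above Ab lands on B; in Eb major, that letter is Bb.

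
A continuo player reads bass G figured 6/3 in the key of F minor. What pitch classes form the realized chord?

A third above G in this key is Bb.
A sixth above G in this key is Eb.
Together with the bass G, this spells Eb major in first inversion.

G, Bb, Eb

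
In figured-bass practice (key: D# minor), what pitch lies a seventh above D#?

Counting 6 letter steps above D# lands on C; in D# minor, that letter is C#.

C#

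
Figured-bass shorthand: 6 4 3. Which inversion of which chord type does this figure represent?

seventh chord, second inversion

Intervals of 6/4/3 above the bass form a seventh chord; the bass is the fifth, so this is second inversion.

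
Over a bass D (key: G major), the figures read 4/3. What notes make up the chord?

D, F#, G, B

The written figures 4/3 are shorthand for 6/4/3: the 6 is implied.
A third above D in this key is F#.
A fourth above D in this key is G.
A sixth above D in this key is B.
Together with the bass D, this spells G major seventh in second inversion.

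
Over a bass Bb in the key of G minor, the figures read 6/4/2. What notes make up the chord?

A second above Bb in this key is C.
A fourth above Bb in this key is Eb.
A sixth above Bb in this key is G.
Together with the bass Bb, this spells C minor seventh in third inversion.

Bb, C, Eb, G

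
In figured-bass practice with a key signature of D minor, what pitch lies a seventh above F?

E

Counting 6 letter steps above F lands on E; in D minor, that letter is E.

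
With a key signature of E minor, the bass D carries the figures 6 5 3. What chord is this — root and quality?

B minor seventh

The figures 6 5 3 indicate a seventh chord in first inversion.
In first inversion the root lies a sixth above the bass: a sixth above D in E minor is B.
The chord tones are D, F#, A, B, giving B minor seventh.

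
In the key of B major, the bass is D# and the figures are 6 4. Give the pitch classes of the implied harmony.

D#, G#, B

A fourth above D# in this key is G#.
A sixth above D# in this key is B.
Together with the bass D#, this spells G# minor in second inversion.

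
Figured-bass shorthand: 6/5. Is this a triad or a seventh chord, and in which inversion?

6/5 is shorthand for 6/5/3.
Intervals of 6/5/3 above the bass form a seventh chord; the bass is the third, so this is first inversion.

seventh chord, first inversion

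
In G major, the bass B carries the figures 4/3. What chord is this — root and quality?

The figures 4/3 indicate a seventh chord in second inversion.
In second inversion the root lies a fourth above the bass: a fourth above B in G major is E.
The chord tones are B, D, E, G, giving E minor seventh.

E minor seventh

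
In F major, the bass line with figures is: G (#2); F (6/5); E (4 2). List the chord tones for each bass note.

G (6/4/#2): G, A#, C, E.
F (6/5/3): F, A, C, D.
E (6/4/2): E, F, A, C.

G, A#, C, E | F, A, C, D | E, F, A, C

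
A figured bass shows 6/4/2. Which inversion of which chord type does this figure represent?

Intervals of 6/4/2 above the bass form a seventh chord; the bass is the seventh, so this is third inversion.

seventh chord, third inversion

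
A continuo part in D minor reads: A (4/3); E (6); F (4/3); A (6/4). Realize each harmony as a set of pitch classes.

A, C, D, F | E, G, C | F, A, Bb, D | A, D, F

A (6/4/3): A, C, D, F.
E (6/3): E, G, C.
F (6/4/3): F, A, Bb, D.
A (6/4): A, D, F.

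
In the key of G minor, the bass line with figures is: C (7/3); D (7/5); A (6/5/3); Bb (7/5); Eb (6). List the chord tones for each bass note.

C, Eb, G, Bb | D, F, A, C | A, C, Eb, F | Bb, D, F, A | Eb, G, C

C (7/5/3): C, Eb, G, Bb.
D (7/5/3): D, F, A, C.
A (6/5/3): A, C, Eb, F.
Bb (7/5/3): Bb, D, F, A.
Eb (6/3): Eb, G, C.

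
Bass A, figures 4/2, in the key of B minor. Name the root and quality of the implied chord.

The figures 4/2 indicate a seventh chord in third inversion.
In third inversion the root lies a second above the bass: a second above A in B minor is B.
The chord tones are A, B, D, F#, giving B minor seventh.

B minor seventh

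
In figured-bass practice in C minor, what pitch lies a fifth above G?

Counting 4 letter steps above G lands on D; in C minor, that letter is D.

D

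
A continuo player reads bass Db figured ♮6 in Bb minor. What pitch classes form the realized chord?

The written figures ♮6 are shorthand for 6/3: the 3 is implied.
A third above Db in this key is F.
A sixth above Db in this key is Bb, made natural (B) by the ♮ figure.

Db, F, B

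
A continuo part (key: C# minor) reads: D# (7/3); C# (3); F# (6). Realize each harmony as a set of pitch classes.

D#, F#, A, C# | C#, E, G# | F#, A, D#

D# (7/5/3): D#, F#, A, C#.
C# (5/3): C#, E, G#.
F# (6/3): F#, A, D#.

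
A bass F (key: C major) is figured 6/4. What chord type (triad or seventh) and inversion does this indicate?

triad, second inversion

Intervals of 6/4 above the bass form a triad; the bass is the fifth, so this is second inversion.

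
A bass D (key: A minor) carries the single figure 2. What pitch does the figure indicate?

Counting 1 letter step above D lands on E; in A minor, that letter is E.

E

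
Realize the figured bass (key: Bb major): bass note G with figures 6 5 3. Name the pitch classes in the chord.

A third above G in this key is Bb.
A fifth above G in this key is D.
A sixth above G in this key is Eb.
Together with the bass G, this spells Eb major seventh in first inversion.

G, Bb, D, Eb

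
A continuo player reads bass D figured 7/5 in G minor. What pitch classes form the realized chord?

The written figures 7/5 are shorthand for 7/5/3: the 3 is implied.
A third above D in this key is F.
A fifth above D in this key is A.
A seventh above D in this key is C.
Together with the bass D, this spells D minor seventh in root position.

D, F, A, C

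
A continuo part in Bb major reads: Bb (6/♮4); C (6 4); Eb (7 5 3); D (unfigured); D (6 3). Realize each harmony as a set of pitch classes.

Bb (6/♮4): Bb, E, G.
C (6/4): C, F, A.
Eb (7/5/3): Eb, G, Bb, D.
D (5/3): D, F, A.
D (6/3): D, F, Bb.

Bb, E, G | C, F, A | Eb, G, Bb, D | D, F, A | D, F, Bb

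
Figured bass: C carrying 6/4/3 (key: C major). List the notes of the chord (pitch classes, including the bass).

A third above C in this key is E.
A fourth above C in this key is F.
A sixth above C in this key is A.
Together with the bass C, this spells F major seventh in second inversion.

C, E, F, A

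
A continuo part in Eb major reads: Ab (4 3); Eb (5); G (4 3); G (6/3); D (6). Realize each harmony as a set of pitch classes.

Ab (6/4/3): Ab, C, D, F.
Eb (5/3): Eb, G, Bb.
G (6/4/3): G, Bb, C, Eb.
G (6/3): G, Bb, Eb.
D (6/3): D, F, Bb.

Ab, C, D, F | Eb, G, Bb | G, Bb, C, Eb | G, Bb, Eb | D, F, Bb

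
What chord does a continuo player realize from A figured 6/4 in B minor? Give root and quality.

D major

The figures 6/4 indicate a triad in second inversion.
In second inversion the root lies a fourth above the bass: a fourth above A in B minor is D.
The chord tones are A, D, F#, giving D major.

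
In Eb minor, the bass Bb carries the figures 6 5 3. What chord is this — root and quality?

Gb major seventh

The figures 6 5 3 indicate a seventh chord in first inversion.
In first inversion the root lies a sixth above the bass: a sixth above Bb in Eb minor is Gb.
The chord tones are Bb, Db, F, Gb, giving Gb major seventh.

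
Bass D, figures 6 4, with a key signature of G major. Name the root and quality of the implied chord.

The figures 6 4 indicate a triad in second inversion.
In second inversion the root lies a fourth above the bass: a fourth above D in G major is G.
The chord tones are D, G, B, giving G major.

G major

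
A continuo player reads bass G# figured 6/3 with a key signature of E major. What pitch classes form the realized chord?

A third above G# in this key is B.
A sixth above G# in this key is E.
Together with the bass G#, this spells E major in first inversion.

G#, B, E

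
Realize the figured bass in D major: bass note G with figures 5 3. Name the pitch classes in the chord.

G, B, D

A third above G in this key is B.
A fifth above G in this key is D.
Together with the bass G, this spells G major in root position.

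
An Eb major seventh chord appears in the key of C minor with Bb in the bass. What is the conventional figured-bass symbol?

Bb is the fifth of Eb major seventh, so the chord is in second inversion.
A seventh chord in second inversion is figured 6/4/3, conventionally abbreviated 4/3.

4/3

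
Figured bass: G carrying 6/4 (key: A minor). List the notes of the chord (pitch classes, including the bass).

G, C, E

A fourth above G in this key is C.
A sixth above G in this key is E.
Together with the bass G, this spells C major in second inversion.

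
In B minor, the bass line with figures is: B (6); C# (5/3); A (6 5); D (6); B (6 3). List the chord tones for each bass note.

B (6/3): B, D, G.
C# (5/3): C#, E, G.
A (6/5/3): A, C#, E, F#.
D (6/3): D, F#, B.
B (6/3): B, D, G.

B, D, G | C#, E, G | A, C#, E, F# | D, F#, B | B, D, G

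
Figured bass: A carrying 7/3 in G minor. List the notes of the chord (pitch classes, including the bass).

A, C, Eb, G

The written figures 7/3 are shorthand for 7/5/3: the 5 is implied.
A third above A in this key is C.
A fifth above A in this key is Eb.
A seventh above A in this key is G.
Together with the bass A, this spells A half-diminished seventh in root position.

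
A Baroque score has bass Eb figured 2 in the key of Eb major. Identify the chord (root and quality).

The figures 2 indicate a seventh chord in third inversion.
In third inversion the root lies a second above the bass: a second above Eb in Eb major is F.
The chord tones are Eb, F, Ab, C, giving F minor seventh.

F minor seventh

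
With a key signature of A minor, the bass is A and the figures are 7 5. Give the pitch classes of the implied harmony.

The written figures 7 5 are shorthand for 7/5/3: the 3 is implied.
A third above A in this key is C.
A fifth above A in this key is E.
A seventh above A in this key is G.
Together with the bass A, this spells A minor seventh in root position.

A, C, E, G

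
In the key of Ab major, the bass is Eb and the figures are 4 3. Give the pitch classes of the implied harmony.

The written figures 4 3 are shorthand for 6/4/3: the 6 is implied.
A third above Eb in this key is G.
A fourth above Eb in this key is Ab.
A sixth above Eb in this key is C.
Together with the bass Eb, this spells Ab major seventh in second inversion.

Eb, G, Ab, C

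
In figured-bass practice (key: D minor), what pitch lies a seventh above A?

Counting 6 letter steps above A lands on G; in D minor, that letter is G.

G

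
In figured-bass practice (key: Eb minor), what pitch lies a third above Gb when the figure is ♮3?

B

Counting 2 letter steps above Gb lands on B; in Eb minor, that letter is Bb.
The ♮3 figure makes it natural, giving B.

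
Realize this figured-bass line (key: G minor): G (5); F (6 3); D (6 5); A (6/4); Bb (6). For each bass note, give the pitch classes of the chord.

G (5/3): G, Bb, D.
F (6/3): F, A, D.
D (6/5/3): D, F, A, Bb.
A (6/4): A, D, F.
Bb (6/3): Bb, D, G.

G, Bb, D | F, A, D | D, F, A, Bb | A, D, F | Bb, D, G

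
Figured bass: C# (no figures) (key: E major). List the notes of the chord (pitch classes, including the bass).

An unfigured bass implies 5/3.
A third above C# in this key is E.
A fifth above C# in this key is G#.
Together with the bass C#, this spells C# minor in root position.

C#, E, G#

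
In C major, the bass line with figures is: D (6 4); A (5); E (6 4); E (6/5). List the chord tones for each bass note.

D (6/4): D, G, B.
A (5/3): A, C, E.
E (6/4): E, A, C.
E (6/5/3): E, G, B, C.

D, G, B | A, C, E | E, A, C | E, G, B, C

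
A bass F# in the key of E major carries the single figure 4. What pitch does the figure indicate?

B

Counting 3 letter steps above F# lands on B; in E major, that letter is B.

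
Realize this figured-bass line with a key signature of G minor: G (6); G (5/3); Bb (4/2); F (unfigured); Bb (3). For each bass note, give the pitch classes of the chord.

G (6/3): G, Bb, Eb.
G (5/3): G, Bb, D.
Bb (6/4/2): Bb, C, Eb, G.
F (5/3): F, A, C.
Bb (5/3): Bb, D, F.

G, Bb, Eb | G, Bb, D | Bb, C, Eb, G | F, A, C | Bb, D, F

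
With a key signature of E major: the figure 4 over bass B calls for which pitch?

Counting 3 letter steps above B lands on E; in E major, that letter is E.

E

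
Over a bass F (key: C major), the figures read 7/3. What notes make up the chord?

The written figures 7/3 are shorthand for 7/5/3: the 5 is implied.
A third above F in this key is A.
A fifth above F in this key is C.
A seventh above F in this key is E.
Together with the bass F, this spells F major seventh in root position.

F, A, C, E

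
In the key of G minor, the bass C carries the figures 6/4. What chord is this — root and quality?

F major

The figures 6/4 indicate a triad in second inversion.
In second inversion the root lies a fourth above the bass: a fourth above C in G minor is F.
The chord tones are C, F, A, giving F major.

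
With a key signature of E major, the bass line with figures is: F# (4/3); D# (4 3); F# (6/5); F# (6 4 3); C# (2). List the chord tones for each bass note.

F# (6/4/3): F#, A, B, D#.
D# (6/4/3): D#, F#, G#, B.
F# (6/5/3): F#, A, C#, D#.
F# (6/4/3): F#, A, B, D#.
C# (6/4/2): C#, D#, F#, A.

F#, A, B, D# | D#, F#, G#, B | F#, A, C#, D# | F#, A, B, D# | C#, D#, F#, A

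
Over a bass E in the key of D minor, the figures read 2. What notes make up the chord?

E, F, A, C

The written figures 2 are shorthand for 6/4/2: the 6/4 are implied.
A second above E in this key is F.
A fourth above E in this key is A.
A sixth above E in this key is C.
Together with the bass E, this spells F major seventh in third inversion.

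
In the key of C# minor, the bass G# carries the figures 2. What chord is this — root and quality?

A major seventh

The figures 2 indicate a seventh chord in third inversion.
In third inversion the root lies a second above the bass: a second above G# in C# minor is A.
The chord tones are G#, A, C#, E, giving A major seventh.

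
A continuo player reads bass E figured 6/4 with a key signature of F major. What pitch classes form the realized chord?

E, A, C

A fourth above E in this key is A.
A sixth above E in this key is C.
Together with the bass E, this spells A minor in second inversion.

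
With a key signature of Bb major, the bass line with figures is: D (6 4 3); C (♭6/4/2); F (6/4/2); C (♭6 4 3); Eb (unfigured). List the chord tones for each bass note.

D (6/4/3): D, F, G, Bb.
C (b6/4/2): C, D, F, Ab.
F (6/4/2): F, G, Bb, D.
C (b6/4/3): C, Eb, F, Ab.
Eb (5/3): Eb, G, Bb.

D, F, G, Bb | C, D, F, Ab | F, G, Bb, D | C, Eb, F, Ab | Eb, G, Bb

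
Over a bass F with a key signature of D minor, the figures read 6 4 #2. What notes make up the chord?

F, G#, Bb, D

A second above F in this key is G, raised to G# by the sharp.
A fourth above F in this key is Bb.
A sixth above F in this key is D.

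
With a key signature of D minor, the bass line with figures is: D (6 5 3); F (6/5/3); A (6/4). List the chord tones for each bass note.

D (6/5/3): D, F, A, Bb.
F (6/5/3): F, A, C, D.
A (6/4): A, D, F.

D, F, A, Bb | F, A, C, D | A, D, F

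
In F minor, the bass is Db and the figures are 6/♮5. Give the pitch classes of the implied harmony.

Db, F, A, Bb

The written figures 6/♮5 are shorthand for 6/5/3: the 3 is implied.
A third above Db in this key is F.
A fifth above Db in this key is Ab, made natural (A) by the ♮ figure.
A sixth above Db in this key is Bb.
Together with the bass Db, this spells Bb minor-major seventh in first inversion.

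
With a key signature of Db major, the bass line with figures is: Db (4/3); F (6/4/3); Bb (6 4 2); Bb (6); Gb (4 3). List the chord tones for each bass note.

Db (6/4/3): Db, F, Gb, Bb.
F (6/4/3): F, Ab, Bb, Db.
Bb (6/4/2): Bb, C, Eb, Gb.
Bb (6/3): Bb, Db, Gb.
Gb (6/4/3): Gb, Bb, C, Eb.

Db, F, Gb, Bb | F, Ab, Bb, Db | Bb, C, Eb, Gb | Bb, Db, Gb | Gb, Bb, C, Eb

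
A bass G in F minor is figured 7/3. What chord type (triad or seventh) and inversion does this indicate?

seventh chord, root position

7/3 is shorthand for 7/5/3.
Intervals of 7/5/3 above the bass form a seventh chord; the bass is the root, so this is root position.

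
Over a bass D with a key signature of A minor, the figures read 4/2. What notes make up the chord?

The written figures 4/2 are shorthand for 6/4/2: the 6 is implied.
A second above D in this key is E.
A fourth above D in this key is G.
A sixth above D in this key is B.
Together with the bass D, this spells E minor seventh in third inversion.

D, E, G, B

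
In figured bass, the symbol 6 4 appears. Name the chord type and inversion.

Intervals of 6/4 above the bass form a triad; the bass is the fifth, so this is second inversion.

triad, second inversion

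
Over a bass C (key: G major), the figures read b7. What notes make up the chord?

C, E, G, Bb

The written figures b7 are shorthand for 7/5/3: the 5/3 are implied.
A third above C in this key is E.
A fifth above C in this key is G.
A seventh above C in this key is B, lowered to Bb by the flat.
Together with the bass C, this spells C dominant seventh in root position.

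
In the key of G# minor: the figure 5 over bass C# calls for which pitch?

G#

Counting 4 letter steps above C# lands on G; in G# minor, that letter is G#.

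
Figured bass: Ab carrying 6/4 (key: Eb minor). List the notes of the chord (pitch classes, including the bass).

Ab, Db, F

A fourth above Ab in this key is Db.
A sixth above Ab in this key is F.
Together with the bass Ab, this spells Db major in second inversion.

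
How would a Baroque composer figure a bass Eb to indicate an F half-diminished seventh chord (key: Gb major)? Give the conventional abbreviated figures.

Eb is the seventh of F half-diminished seventh, so the chord is in third inversion.
A seventh chord in third inversion is figured 6/4/2, conventionally abbreviated 4/2.

4/2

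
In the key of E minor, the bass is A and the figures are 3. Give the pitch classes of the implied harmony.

The written figures 3 are shorthand for 5/3: the 5 is implied.
A third above A in this key is C.
A fifth above A in this key is E.
Together with the bass A, this spells A minor in root position.

A, C, E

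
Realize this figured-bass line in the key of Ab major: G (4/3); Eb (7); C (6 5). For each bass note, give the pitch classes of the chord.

G, Bb, C, Eb | Eb, G, Bb, Db | C, Eb, G, Ab

G (6/4/3): G, Bb, C, Eb.
Eb (7/5/3): Eb, G, Bb, Db.
C (6/5/3): C, Eb, G, Ab.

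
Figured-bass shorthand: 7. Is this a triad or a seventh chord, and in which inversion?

seventh chord, root position

7 is shorthand for 7/5/3.
Intervals of 7/5/3 above the bass form a seventh chord; the bass is the root, so this is root position.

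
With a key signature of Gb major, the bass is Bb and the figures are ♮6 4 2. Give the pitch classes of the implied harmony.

Bb, Cb, Eb, G

A second above Bb in this key is Cb.
A fourth above Bb in this key is Eb.
A sixth above Bb in this key is Gb, made natural (G) by the ♮ figure.
Together with the bass Bb, this spells Cb augmented major seventh in third inversion.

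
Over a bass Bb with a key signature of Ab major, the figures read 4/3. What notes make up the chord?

The written figures 4/3 are shorthand for 6/4/3: the 6 is implied.
A third above Bb in this key is Db.
A fourth above Bb in this key is Eb.
A sixth above Bb in this key is G.
Together with the bass Bb, this spells Eb dominant seventh in second inversion.

Bb, Db, Eb, G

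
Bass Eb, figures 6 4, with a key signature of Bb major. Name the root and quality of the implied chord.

The figures 6 4 indicate a triad in second inversion.
In second inversion the root lies a fourth above the bass: a fourth above Eb in Bb major is A.
The chord tones are Eb, A, C, giving A diminished.

A diminished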